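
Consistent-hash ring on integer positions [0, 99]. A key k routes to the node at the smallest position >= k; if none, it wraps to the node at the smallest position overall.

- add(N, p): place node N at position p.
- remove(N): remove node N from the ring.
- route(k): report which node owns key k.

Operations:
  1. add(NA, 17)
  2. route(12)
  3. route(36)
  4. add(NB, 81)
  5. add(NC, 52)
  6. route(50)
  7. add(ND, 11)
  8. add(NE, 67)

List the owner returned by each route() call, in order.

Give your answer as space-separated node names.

Answer: NA NA NC

Derivation:
Op 1: add NA@17 -> ring=[17:NA]
Op 2: route key 12: smallest pos >= 12 is 17 -> NA
Op 3: route key 36: none >= 36, wrap to smallest pos 17 -> NA
Op 4: add NB@81 -> ring=[17:NA,81:NB]
Op 5: add NC@52 -> ring=[17:NA,52:NC,81:NB]
Op 6: route key 50: smallest pos >= 50 is 52 -> NC
Op 7: add ND@11 -> ring=[11:ND,17:NA,52:NC,81:NB]
Op 8: add NE@67 -> ring=[11:ND,17:NA,52:NC,67:NE,81:NB]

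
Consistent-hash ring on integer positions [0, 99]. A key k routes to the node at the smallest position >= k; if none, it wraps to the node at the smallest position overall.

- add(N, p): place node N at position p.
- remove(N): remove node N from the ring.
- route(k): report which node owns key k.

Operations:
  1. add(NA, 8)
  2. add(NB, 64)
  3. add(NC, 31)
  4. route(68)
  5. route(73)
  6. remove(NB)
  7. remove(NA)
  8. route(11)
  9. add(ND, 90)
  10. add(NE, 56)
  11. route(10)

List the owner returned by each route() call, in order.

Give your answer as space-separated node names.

Answer: NA NA NC NC

Derivation:
Op 1: add NA@8 -> ring=[8:NA]
Op 2: add NB@64 -> ring=[8:NA,64:NB]
Op 3: add NC@31 -> ring=[8:NA,31:NC,64:NB]
Op 4: route key 68: none >= 68, wrap to smallest pos 8 -> NA
Op 5: route key 73: none >= 73, wrap to smallest pos 8 -> NA
Op 6: remove NB -> ring=[8:NA,31:NC]
Op 7: remove NA -> ring=[31:NC]
Op 8: route key 11: smallest pos >= 11 is 31 -> NC
Op 9: add ND@90 -> ring=[31:NC,90:ND]
Op 10: add NE@56 -> ring=[31:NC,56:NE,90:ND]
Op 11: route key 10: smallest pos >= 10 is 31 -> NC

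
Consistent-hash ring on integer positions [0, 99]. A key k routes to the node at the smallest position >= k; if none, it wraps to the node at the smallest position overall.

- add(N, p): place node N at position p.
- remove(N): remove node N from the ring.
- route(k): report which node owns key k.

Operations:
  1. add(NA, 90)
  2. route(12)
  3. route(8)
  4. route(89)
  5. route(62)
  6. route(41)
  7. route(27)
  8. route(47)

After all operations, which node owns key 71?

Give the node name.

Op 1: add NA@90 -> ring=[90:NA]
Op 2: route key 12: smallest pos >= 12 is 90 -> NA
Op 3: route key 8: smallest pos >= 8 is 90 -> NA
Op 4: route key 89: smallest pos >= 89 is 90 -> NA
Op 5: route key 62: smallest pos >= 62 is 90 -> NA
Op 6: route key 41: smallest pos >= 41 is 90 -> NA
Op 7: route key 27: smallest pos >= 27 is 90 -> NA
Op 8: route key 47: smallest pos >= 47 is 90 -> NA
Final route key 71: smallest pos >= 71 is 90 -> NA

Answer: NA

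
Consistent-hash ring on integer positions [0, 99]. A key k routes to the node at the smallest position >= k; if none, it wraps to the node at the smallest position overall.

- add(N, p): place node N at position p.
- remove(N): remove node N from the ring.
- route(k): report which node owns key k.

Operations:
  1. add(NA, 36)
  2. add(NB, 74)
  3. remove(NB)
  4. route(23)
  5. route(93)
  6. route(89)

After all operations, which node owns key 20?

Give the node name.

Answer: NA

Derivation:
Op 1: add NA@36 -> ring=[36:NA]
Op 2: add NB@74 -> ring=[36:NA,74:NB]
Op 3: remove NB -> ring=[36:NA]
Op 4: route key 23: smallest pos >= 23 is 36 -> NA
Op 5: route key 93: none >= 93, wrap to smallest pos 36 -> NA
Op 6: route key 89: none >= 89, wrap to smallest pos 36 -> NA
Final route key 20: smallest pos >= 20 is 36 -> NA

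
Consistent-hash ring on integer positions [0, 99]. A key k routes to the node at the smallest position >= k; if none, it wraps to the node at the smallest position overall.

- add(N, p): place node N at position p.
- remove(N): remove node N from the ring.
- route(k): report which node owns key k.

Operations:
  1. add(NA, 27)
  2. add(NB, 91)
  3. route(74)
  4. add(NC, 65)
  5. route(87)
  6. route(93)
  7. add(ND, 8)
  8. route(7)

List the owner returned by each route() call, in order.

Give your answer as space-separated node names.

Answer: NB NB NA ND

Derivation:
Op 1: add NA@27 -> ring=[27:NA]
Op 2: add NB@91 -> ring=[27:NA,91:NB]
Op 3: route key 74: smallest pos >= 74 is 91 -> NB
Op 4: add NC@65 -> ring=[27:NA,65:NC,91:NB]
Op 5: route key 87: smallest pos >= 87 is 91 -> NB
Op 6: route key 93: none >= 93, wrap to smallest pos 27 -> NA
Op 7: add ND@8 -> ring=[8:ND,27:NA,65:NC,91:NB]
Op 8: route key 7: smallest pos >= 7 is 8 -> ND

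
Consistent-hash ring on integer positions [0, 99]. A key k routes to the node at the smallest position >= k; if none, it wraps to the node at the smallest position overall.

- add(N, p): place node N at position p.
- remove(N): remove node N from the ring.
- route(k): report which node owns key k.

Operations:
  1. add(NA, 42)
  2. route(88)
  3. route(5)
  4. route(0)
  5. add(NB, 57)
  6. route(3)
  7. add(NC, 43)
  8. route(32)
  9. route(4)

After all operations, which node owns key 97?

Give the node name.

Answer: NA

Derivation:
Op 1: add NA@42 -> ring=[42:NA]
Op 2: route key 88: none >= 88, wrap to smallest pos 42 -> NA
Op 3: route key 5: smallest pos >= 5 is 42 -> NA
Op 4: route key 0: smallest pos >= 0 is 42 -> NA
Op 5: add NB@57 -> ring=[42:NA,57:NB]
Op 6: route key 3: smallest pos >= 3 is 42 -> NA
Op 7: add NC@43 -> ring=[42:NA,43:NC,57:NB]
Op 8: route key 32: smallest pos >= 32 is 42 -> NA
Op 9: route key 4: smallest pos >= 4 is 42 -> NA
Final route key 97: none >= 97, wrap to smallest pos 42 -> NA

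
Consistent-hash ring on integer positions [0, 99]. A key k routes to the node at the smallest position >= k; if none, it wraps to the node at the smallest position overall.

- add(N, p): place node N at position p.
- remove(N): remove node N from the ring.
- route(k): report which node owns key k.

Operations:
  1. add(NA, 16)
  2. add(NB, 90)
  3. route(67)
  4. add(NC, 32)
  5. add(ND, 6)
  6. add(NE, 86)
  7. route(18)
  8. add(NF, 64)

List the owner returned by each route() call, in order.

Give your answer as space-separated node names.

Op 1: add NA@16 -> ring=[16:NA]
Op 2: add NB@90 -> ring=[16:NA,90:NB]
Op 3: route key 67: smallest pos >= 67 is 90 -> NB
Op 4: add NC@32 -> ring=[16:NA,32:NC,90:NB]
Op 5: add ND@6 -> ring=[6:ND,16:NA,32:NC,90:NB]
Op 6: add NE@86 -> ring=[6:ND,16:NA,32:NC,86:NE,90:NB]
Op 7: route key 18: smallest pos >= 18 is 32 -> NC
Op 8: add NF@64 -> ring=[6:ND,16:NA,32:NC,64:NF,86:NE,90:NB]

Answer: NB NC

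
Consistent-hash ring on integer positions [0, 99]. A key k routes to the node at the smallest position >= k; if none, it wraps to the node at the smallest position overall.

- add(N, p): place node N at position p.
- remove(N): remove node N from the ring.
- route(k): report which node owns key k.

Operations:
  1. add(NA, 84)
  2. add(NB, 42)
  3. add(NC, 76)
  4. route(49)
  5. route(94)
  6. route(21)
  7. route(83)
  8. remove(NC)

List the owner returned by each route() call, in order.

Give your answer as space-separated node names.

Answer: NC NB NB NA

Derivation:
Op 1: add NA@84 -> ring=[84:NA]
Op 2: add NB@42 -> ring=[42:NB,84:NA]
Op 3: add NC@76 -> ring=[42:NB,76:NC,84:NA]
Op 4: route key 49: smallest pos >= 49 is 76 -> NC
Op 5: route key 94: none >= 94, wrap to smallest pos 42 -> NB
Op 6: route key 21: smallest pos >= 21 is 42 -> NB
Op 7: route key 83: smallest pos >= 83 is 84 -> NA
Op 8: remove NC -> ring=[42:NB,84:NA]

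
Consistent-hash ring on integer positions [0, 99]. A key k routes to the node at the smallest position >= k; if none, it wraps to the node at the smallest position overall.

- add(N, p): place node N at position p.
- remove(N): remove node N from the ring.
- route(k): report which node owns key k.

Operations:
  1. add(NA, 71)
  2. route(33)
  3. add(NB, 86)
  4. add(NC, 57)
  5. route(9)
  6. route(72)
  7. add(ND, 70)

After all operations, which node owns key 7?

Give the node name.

Answer: NC

Derivation:
Op 1: add NA@71 -> ring=[71:NA]
Op 2: route key 33: smallest pos >= 33 is 71 -> NA
Op 3: add NB@86 -> ring=[71:NA,86:NB]
Op 4: add NC@57 -> ring=[57:NC,71:NA,86:NB]
Op 5: route key 9: smallest pos >= 9 is 57 -> NC
Op 6: route key 72: smallest pos >= 72 is 86 -> NB
Op 7: add ND@70 -> ring=[57:NC,70:ND,71:NA,86:NB]
Final route key 7: smallest pos >= 7 is 57 -> NC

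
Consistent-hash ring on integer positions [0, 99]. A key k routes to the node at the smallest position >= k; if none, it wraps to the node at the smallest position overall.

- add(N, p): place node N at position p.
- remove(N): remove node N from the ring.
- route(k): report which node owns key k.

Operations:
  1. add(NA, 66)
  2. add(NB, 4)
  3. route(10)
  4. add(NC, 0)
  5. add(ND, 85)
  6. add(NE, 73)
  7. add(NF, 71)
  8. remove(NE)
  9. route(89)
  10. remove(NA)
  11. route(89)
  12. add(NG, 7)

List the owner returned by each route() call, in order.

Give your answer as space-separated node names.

Answer: NA NC NC

Derivation:
Op 1: add NA@66 -> ring=[66:NA]
Op 2: add NB@4 -> ring=[4:NB,66:NA]
Op 3: route key 10: smallest pos >= 10 is 66 -> NA
Op 4: add NC@0 -> ring=[0:NC,4:NB,66:NA]
Op 5: add ND@85 -> ring=[0:NC,4:NB,66:NA,85:ND]
Op 6: add NE@73 -> ring=[0:NC,4:NB,66:NA,73:NE,85:ND]
Op 7: add NF@71 -> ring=[0:NC,4:NB,66:NA,71:NF,73:NE,85:ND]
Op 8: remove NE -> ring=[0:NC,4:NB,66:NA,71:NF,85:ND]
Op 9: route key 89: none >= 89, wrap to smallest pos 0 -> NC
Op 10: remove NA -> ring=[0:NC,4:NB,71:NF,85:ND]
Op 11: route key 89: none >= 89, wrap to smallest pos 0 -> NC
Op 12: add NG@7 -> ring=[0:NC,4:NB,7:NG,71:NF,85:ND]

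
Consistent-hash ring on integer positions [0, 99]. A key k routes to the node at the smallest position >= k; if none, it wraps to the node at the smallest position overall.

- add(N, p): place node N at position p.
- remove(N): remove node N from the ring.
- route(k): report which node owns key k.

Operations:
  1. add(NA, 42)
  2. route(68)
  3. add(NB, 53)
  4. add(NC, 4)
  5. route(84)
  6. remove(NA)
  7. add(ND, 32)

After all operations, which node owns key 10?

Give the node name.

Answer: ND

Derivation:
Op 1: add NA@42 -> ring=[42:NA]
Op 2: route key 68: none >= 68, wrap to smallest pos 42 -> NA
Op 3: add NB@53 -> ring=[42:NA,53:NB]
Op 4: add NC@4 -> ring=[4:NC,42:NA,53:NB]
Op 5: route key 84: none >= 84, wrap to smallest pos 4 -> NC
Op 6: remove NA -> ring=[4:NC,53:NB]
Op 7: add ND@32 -> ring=[4:NC,32:ND,53:NB]
Final route key 10: smallest pos >= 10 is 32 -> ND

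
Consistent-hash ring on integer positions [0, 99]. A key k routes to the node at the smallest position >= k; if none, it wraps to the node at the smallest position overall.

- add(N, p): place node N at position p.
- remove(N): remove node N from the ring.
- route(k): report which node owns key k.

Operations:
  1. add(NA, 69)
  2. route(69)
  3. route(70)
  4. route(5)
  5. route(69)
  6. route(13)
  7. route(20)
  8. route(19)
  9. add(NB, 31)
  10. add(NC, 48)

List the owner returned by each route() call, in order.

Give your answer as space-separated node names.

Answer: NA NA NA NA NA NA NA

Derivation:
Op 1: add NA@69 -> ring=[69:NA]
Op 2: route key 69: smallest pos >= 69 is 69 -> NA
Op 3: route key 70: none >= 70, wrap to smallest pos 69 -> NA
Op 4: route key 5: smallest pos >= 5 is 69 -> NA
Op 5: route key 69: smallest pos >= 69 is 69 -> NA
Op 6: route key 13: smallest pos >= 13 is 69 -> NA
Op 7: route key 20: smallest pos >= 20 is 69 -> NA
Op 8: route key 19: smallest pos >= 19 is 69 -> NA
Op 9: add NB@31 -> ring=[31:NB,69:NA]
Op 10: add NC@48 -> ring=[31:NB,48:NC,69:NA]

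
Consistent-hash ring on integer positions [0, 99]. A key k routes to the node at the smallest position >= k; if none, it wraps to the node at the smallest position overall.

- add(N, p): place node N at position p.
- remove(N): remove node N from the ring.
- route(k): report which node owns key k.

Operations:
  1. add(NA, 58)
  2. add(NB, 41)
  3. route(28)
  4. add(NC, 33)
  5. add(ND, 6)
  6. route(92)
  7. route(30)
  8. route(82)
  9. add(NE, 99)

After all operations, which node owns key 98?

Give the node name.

Op 1: add NA@58 -> ring=[58:NA]
Op 2: add NB@41 -> ring=[41:NB,58:NA]
Op 3: route key 28: smallest pos >= 28 is 41 -> NB
Op 4: add NC@33 -> ring=[33:NC,41:NB,58:NA]
Op 5: add ND@6 -> ring=[6:ND,33:NC,41:NB,58:NA]
Op 6: route key 92: none >= 92, wrap to smallest pos 6 -> ND
Op 7: route key 30: smallest pos >= 30 is 33 -> NC
Op 8: route key 82: none >= 82, wrap to smallest pos 6 -> ND
Op 9: add NE@99 -> ring=[6:ND,33:NC,41:NB,58:NA,99:NE]
Final route key 98: smallest pos >= 98 is 99 -> NE

Answer: NE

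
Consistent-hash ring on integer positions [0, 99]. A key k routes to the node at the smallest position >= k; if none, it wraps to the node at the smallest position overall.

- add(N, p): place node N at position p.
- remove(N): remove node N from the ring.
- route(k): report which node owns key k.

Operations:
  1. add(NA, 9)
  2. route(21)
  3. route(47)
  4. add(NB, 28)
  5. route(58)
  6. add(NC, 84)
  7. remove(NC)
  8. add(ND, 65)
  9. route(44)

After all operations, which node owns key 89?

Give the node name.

Answer: NA

Derivation:
Op 1: add NA@9 -> ring=[9:NA]
Op 2: route key 21: none >= 21, wrap to smallest pos 9 -> NA
Op 3: route key 47: none >= 47, wrap to smallest pos 9 -> NA
Op 4: add NB@28 -> ring=[9:NA,28:NB]
Op 5: route key 58: none >= 58, wrap to smallest pos 9 -> NA
Op 6: add NC@84 -> ring=[9:NA,28:NB,84:NC]
Op 7: remove NC -> ring=[9:NA,28:NB]
Op 8: add ND@65 -> ring=[9:NA,28:NB,65:ND]
Op 9: route key 44: smallest pos >= 44 is 65 -> ND
Final route key 89: none >= 89, wrap to smallest pos 9 -> NA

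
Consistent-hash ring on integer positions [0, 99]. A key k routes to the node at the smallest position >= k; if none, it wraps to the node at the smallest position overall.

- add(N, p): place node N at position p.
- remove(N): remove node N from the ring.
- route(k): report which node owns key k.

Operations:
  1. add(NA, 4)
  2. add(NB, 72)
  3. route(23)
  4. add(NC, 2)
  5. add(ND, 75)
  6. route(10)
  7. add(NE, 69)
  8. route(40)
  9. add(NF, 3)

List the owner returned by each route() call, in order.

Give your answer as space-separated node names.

Op 1: add NA@4 -> ring=[4:NA]
Op 2: add NB@72 -> ring=[4:NA,72:NB]
Op 3: route key 23: smallest pos >= 23 is 72 -> NB
Op 4: add NC@2 -> ring=[2:NC,4:NA,72:NB]
Op 5: add ND@75 -> ring=[2:NC,4:NA,72:NB,75:ND]
Op 6: route key 10: smallest pos >= 10 is 72 -> NB
Op 7: add NE@69 -> ring=[2:NC,4:NA,69:NE,72:NB,75:ND]
Op 8: route key 40: smallest pos >= 40 is 69 -> NE
Op 9: add NF@3 -> ring=[2:NC,3:NF,4:NA,69:NE,72:NB,75:ND]

Answer: NB NB NE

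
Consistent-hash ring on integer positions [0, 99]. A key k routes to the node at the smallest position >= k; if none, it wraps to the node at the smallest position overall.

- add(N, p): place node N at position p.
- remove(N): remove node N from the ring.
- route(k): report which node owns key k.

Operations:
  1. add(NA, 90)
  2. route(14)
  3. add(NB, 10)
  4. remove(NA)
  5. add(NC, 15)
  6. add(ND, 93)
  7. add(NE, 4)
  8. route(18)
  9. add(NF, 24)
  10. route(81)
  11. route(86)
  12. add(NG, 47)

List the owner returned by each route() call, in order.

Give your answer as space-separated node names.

Answer: NA ND ND ND

Derivation:
Op 1: add NA@90 -> ring=[90:NA]
Op 2: route key 14: smallest pos >= 14 is 90 -> NA
Op 3: add NB@10 -> ring=[10:NB,90:NA]
Op 4: remove NA -> ring=[10:NB]
Op 5: add NC@15 -> ring=[10:NB,15:NC]
Op 6: add ND@93 -> ring=[10:NB,15:NC,93:ND]
Op 7: add NE@4 -> ring=[4:NE,10:NB,15:NC,93:ND]
Op 8: route key 18: smallest pos >= 18 is 93 -> ND
Op 9: add NF@24 -> ring=[4:NE,10:NB,15:NC,24:NF,93:ND]
Op 10: route key 81: smallest pos >= 81 is 93 -> ND
Op 11: route key 86: smallest pos >= 86 is 93 -> ND
Op 12: add NG@47 -> ring=[4:NE,10:NB,15:NC,24:NF,47:NG,93:ND]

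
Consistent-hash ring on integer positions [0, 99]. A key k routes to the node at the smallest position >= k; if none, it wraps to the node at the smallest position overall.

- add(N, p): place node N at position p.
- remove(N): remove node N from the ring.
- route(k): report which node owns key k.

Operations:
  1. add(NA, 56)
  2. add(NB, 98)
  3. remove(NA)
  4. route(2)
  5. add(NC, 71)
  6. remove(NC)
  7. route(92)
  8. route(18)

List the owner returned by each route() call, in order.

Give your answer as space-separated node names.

Op 1: add NA@56 -> ring=[56:NA]
Op 2: add NB@98 -> ring=[56:NA,98:NB]
Op 3: remove NA -> ring=[98:NB]
Op 4: route key 2: smallest pos >= 2 is 98 -> NB
Op 5: add NC@71 -> ring=[71:NC,98:NB]
Op 6: remove NC -> ring=[98:NB]
Op 7: route key 92: smallest pos >= 92 is 98 -> NB
Op 8: route key 18: smallest pos >= 18 is 98 -> NB

Answer: NB NB NB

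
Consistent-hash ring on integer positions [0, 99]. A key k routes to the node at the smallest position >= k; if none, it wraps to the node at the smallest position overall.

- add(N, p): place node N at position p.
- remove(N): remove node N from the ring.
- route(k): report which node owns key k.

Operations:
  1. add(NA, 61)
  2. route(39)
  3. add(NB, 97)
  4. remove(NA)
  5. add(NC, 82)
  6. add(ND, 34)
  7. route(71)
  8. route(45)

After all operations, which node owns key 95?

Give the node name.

Answer: NB

Derivation:
Op 1: add NA@61 -> ring=[61:NA]
Op 2: route key 39: smallest pos >= 39 is 61 -> NA
Op 3: add NB@97 -> ring=[61:NA,97:NB]
Op 4: remove NA -> ring=[97:NB]
Op 5: add NC@82 -> ring=[82:NC,97:NB]
Op 6: add ND@34 -> ring=[34:ND,82:NC,97:NB]
Op 7: route key 71: smallest pos >= 71 is 82 -> NC
Op 8: route key 45: smallest pos >= 45 is 82 -> NC
Final route key 95: smallest pos >= 95 is 97 -> NB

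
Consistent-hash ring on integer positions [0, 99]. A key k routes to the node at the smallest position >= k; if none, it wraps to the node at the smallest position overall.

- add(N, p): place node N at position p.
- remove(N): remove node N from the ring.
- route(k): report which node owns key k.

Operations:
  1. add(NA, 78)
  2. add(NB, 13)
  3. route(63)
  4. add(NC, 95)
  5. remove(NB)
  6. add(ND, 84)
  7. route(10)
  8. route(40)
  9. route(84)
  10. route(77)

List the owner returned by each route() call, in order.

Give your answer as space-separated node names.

Op 1: add NA@78 -> ring=[78:NA]
Op 2: add NB@13 -> ring=[13:NB,78:NA]
Op 3: route key 63: smallest pos >= 63 is 78 -> NA
Op 4: add NC@95 -> ring=[13:NB,78:NA,95:NC]
Op 5: remove NB -> ring=[78:NA,95:NC]
Op 6: add ND@84 -> ring=[78:NA,84:ND,95:NC]
Op 7: route key 10: smallest pos >= 10 is 78 -> NA
Op 8: route key 40: smallest pos >= 40 is 78 -> NA
Op 9: route key 84: smallest pos >= 84 is 84 -> ND
Op 10: route key 77: smallest pos >= 77 is 78 -> NA

Answer: NA NA NA ND NA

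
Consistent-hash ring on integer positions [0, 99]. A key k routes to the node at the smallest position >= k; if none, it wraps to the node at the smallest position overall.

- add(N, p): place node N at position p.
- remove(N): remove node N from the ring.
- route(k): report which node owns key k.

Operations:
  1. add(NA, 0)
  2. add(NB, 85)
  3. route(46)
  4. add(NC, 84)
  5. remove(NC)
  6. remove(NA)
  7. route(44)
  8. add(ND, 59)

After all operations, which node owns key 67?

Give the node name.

Answer: NB

Derivation:
Op 1: add NA@0 -> ring=[0:NA]
Op 2: add NB@85 -> ring=[0:NA,85:NB]
Op 3: route key 46: smallest pos >= 46 is 85 -> NB
Op 4: add NC@84 -> ring=[0:NA,84:NC,85:NB]
Op 5: remove NC -> ring=[0:NA,85:NB]
Op 6: remove NA -> ring=[85:NB]
Op 7: route key 44: smallest pos >= 44 is 85 -> NB
Op 8: add ND@59 -> ring=[59:ND,85:NB]
Final route key 67: smallest pos >= 67 is 85 -> NB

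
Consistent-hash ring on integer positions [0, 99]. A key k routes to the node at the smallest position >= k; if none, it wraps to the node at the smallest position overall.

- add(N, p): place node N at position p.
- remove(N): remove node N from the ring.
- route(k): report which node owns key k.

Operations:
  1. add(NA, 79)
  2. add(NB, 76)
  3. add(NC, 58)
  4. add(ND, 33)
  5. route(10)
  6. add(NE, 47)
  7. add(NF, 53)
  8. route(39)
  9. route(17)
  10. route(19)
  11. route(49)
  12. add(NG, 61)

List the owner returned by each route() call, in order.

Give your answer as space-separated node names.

Answer: ND NE ND ND NF

Derivation:
Op 1: add NA@79 -> ring=[79:NA]
Op 2: add NB@76 -> ring=[76:NB,79:NA]
Op 3: add NC@58 -> ring=[58:NC,76:NB,79:NA]
Op 4: add ND@33 -> ring=[33:ND,58:NC,76:NB,79:NA]
Op 5: route key 10: smallest pos >= 10 is 33 -> ND
Op 6: add NE@47 -> ring=[33:ND,47:NE,58:NC,76:NB,79:NA]
Op 7: add NF@53 -> ring=[33:ND,47:NE,53:NF,58:NC,76:NB,79:NA]
Op 8: route key 39: smallest pos >= 39 is 47 -> NE
Op 9: route key 17: smallest pos >= 17 is 33 -> ND
Op 10: route key 19: smallest pos >= 19 is 33 -> ND
Op 11: route key 49: smallest pos >= 49 is 53 -> NF
Op 12: add NG@61 -> ring=[33:ND,47:NE,53:NF,58:NC,61:NG,76:NB,79:NA]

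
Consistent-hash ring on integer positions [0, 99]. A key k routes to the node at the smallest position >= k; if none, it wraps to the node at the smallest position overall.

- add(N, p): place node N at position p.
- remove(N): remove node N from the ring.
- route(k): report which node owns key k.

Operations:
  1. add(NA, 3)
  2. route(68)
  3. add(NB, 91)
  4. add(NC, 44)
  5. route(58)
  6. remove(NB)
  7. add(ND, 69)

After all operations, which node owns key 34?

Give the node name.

Op 1: add NA@3 -> ring=[3:NA]
Op 2: route key 68: none >= 68, wrap to smallest pos 3 -> NA
Op 3: add NB@91 -> ring=[3:NA,91:NB]
Op 4: add NC@44 -> ring=[3:NA,44:NC,91:NB]
Op 5: route key 58: smallest pos >= 58 is 91 -> NB
Op 6: remove NB -> ring=[3:NA,44:NC]
Op 7: add ND@69 -> ring=[3:NA,44:NC,69:ND]
Final route key 34: smallest pos >= 34 is 44 -> NC

Answer: NC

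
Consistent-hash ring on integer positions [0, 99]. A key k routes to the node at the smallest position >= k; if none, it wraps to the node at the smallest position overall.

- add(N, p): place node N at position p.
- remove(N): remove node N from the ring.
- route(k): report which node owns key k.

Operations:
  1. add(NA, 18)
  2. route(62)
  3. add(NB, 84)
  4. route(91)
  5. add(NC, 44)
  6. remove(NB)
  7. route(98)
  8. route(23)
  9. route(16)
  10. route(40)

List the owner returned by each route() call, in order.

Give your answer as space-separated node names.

Answer: NA NA NA NC NA NC

Derivation:
Op 1: add NA@18 -> ring=[18:NA]
Op 2: route key 62: none >= 62, wrap to smallest pos 18 -> NA
Op 3: add NB@84 -> ring=[18:NA,84:NB]
Op 4: route key 91: none >= 91, wrap to smallest pos 18 -> NA
Op 5: add NC@44 -> ring=[18:NA,44:NC,84:NB]
Op 6: remove NB -> ring=[18:NA,44:NC]
Op 7: route key 98: none >= 98, wrap to smallest pos 18 -> NA
Op 8: route key 23: smallest pos >= 23 is 44 -> NC
Op 9: route key 16: smallest pos >= 16 is 18 -> NA
Op 10: route key 40: smallest pos >= 40 is 44 -> NC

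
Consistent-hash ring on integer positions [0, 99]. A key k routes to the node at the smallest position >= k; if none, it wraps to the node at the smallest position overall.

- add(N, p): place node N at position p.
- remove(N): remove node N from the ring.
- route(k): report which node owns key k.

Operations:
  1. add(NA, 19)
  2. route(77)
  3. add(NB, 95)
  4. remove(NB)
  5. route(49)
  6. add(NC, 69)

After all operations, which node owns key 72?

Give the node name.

Answer: NA

Derivation:
Op 1: add NA@19 -> ring=[19:NA]
Op 2: route key 77: none >= 77, wrap to smallest pos 19 -> NA
Op 3: add NB@95 -> ring=[19:NA,95:NB]
Op 4: remove NB -> ring=[19:NA]
Op 5: route key 49: none >= 49, wrap to smallest pos 19 -> NA
Op 6: add NC@69 -> ring=[19:NA,69:NC]
Final route key 72: none >= 72, wrap to smallest pos 19 -> NA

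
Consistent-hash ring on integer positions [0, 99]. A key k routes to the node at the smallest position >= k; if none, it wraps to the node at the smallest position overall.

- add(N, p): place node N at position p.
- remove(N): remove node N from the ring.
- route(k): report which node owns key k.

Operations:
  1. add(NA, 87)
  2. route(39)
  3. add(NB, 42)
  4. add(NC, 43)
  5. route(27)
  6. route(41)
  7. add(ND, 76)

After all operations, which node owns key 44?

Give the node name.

Op 1: add NA@87 -> ring=[87:NA]
Op 2: route key 39: smallest pos >= 39 is 87 -> NA
Op 3: add NB@42 -> ring=[42:NB,87:NA]
Op 4: add NC@43 -> ring=[42:NB,43:NC,87:NA]
Op 5: route key 27: smallest pos >= 27 is 42 -> NB
Op 6: route key 41: smallest pos >= 41 is 42 -> NB
Op 7: add ND@76 -> ring=[42:NB,43:NC,76:ND,87:NA]
Final route key 44: smallest pos >= 44 is 76 -> ND

Answer: ND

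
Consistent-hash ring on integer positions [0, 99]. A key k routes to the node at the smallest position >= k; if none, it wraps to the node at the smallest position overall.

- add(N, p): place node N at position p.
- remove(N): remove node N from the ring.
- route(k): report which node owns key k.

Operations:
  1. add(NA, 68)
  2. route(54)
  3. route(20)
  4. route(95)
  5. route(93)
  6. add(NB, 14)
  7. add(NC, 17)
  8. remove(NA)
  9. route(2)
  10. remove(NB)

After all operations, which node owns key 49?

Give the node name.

Answer: NC

Derivation:
Op 1: add NA@68 -> ring=[68:NA]
Op 2: route key 54: smallest pos >= 54 is 68 -> NA
Op 3: route key 20: smallest pos >= 20 is 68 -> NA
Op 4: route key 95: none >= 95, wrap to smallest pos 68 -> NA
Op 5: route key 93: none >= 93, wrap to smallest pos 68 -> NA
Op 6: add NB@14 -> ring=[14:NB,68:NA]
Op 7: add NC@17 -> ring=[14:NB,17:NC,68:NA]
Op 8: remove NA -> ring=[14:NB,17:NC]
Op 9: route key 2: smallest pos >= 2 is 14 -> NB
Op 10: remove NB -> ring=[17:NC]
Final route key 49: none >= 49, wrap to smallest pos 17 -> NC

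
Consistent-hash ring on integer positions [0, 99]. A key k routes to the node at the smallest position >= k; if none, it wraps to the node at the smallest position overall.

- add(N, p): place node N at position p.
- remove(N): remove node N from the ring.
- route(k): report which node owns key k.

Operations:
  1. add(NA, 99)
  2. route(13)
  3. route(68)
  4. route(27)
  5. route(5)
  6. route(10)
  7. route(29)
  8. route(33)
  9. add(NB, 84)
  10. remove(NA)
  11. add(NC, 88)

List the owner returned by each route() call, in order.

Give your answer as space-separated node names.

Op 1: add NA@99 -> ring=[99:NA]
Op 2: route key 13: smallest pos >= 13 is 99 -> NA
Op 3: route key 68: smallest pos >= 68 is 99 -> NA
Op 4: route key 27: smallest pos >= 27 is 99 -> NA
Op 5: route key 5: smallest pos >= 5 is 99 -> NA
Op 6: route key 10: smallest pos >= 10 is 99 -> NA
Op 7: route key 29: smallest pos >= 29 is 99 -> NA
Op 8: route key 33: smallest pos >= 33 is 99 -> NA
Op 9: add NB@84 -> ring=[84:NB,99:NA]
Op 10: remove NA -> ring=[84:NB]
Op 11: add NC@88 -> ring=[84:NB,88:NC]

Answer: NA NA NA NA NA NA NA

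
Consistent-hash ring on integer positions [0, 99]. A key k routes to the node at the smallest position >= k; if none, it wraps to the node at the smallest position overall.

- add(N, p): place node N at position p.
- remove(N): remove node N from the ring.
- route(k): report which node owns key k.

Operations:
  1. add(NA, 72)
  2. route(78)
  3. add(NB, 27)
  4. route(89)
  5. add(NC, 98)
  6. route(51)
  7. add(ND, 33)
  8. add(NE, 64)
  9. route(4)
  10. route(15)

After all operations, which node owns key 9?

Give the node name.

Op 1: add NA@72 -> ring=[72:NA]
Op 2: route key 78: none >= 78, wrap to smallest pos 72 -> NA
Op 3: add NB@27 -> ring=[27:NB,72:NA]
Op 4: route key 89: none >= 89, wrap to smallest pos 27 -> NB
Op 5: add NC@98 -> ring=[27:NB,72:NA,98:NC]
Op 6: route key 51: smallest pos >= 51 is 72 -> NA
Op 7: add ND@33 -> ring=[27:NB,33:ND,72:NA,98:NC]
Op 8: add NE@64 -> ring=[27:NB,33:ND,64:NE,72:NA,98:NC]
Op 9: route key 4: smallest pos >= 4 is 27 -> NB
Op 10: route key 15: smallest pos >= 15 is 27 -> NB
Final route key 9: smallest pos >= 9 is 27 -> NB

Answer: NB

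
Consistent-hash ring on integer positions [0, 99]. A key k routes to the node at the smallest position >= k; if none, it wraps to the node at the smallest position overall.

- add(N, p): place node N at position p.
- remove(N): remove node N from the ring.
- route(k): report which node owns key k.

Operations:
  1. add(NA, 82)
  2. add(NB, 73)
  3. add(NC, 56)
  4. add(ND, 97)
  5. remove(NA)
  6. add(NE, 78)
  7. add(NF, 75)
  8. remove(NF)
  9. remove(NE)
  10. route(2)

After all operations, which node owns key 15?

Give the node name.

Op 1: add NA@82 -> ring=[82:NA]
Op 2: add NB@73 -> ring=[73:NB,82:NA]
Op 3: add NC@56 -> ring=[56:NC,73:NB,82:NA]
Op 4: add ND@97 -> ring=[56:NC,73:NB,82:NA,97:ND]
Op 5: remove NA -> ring=[56:NC,73:NB,97:ND]
Op 6: add NE@78 -> ring=[56:NC,73:NB,78:NE,97:ND]
Op 7: add NF@75 -> ring=[56:NC,73:NB,75:NF,78:NE,97:ND]
Op 8: remove NF -> ring=[56:NC,73:NB,78:NE,97:ND]
Op 9: remove NE -> ring=[56:NC,73:NB,97:ND]
Op 10: route key 2: smallest pos >= 2 is 56 -> NC
Final route key 15: smallest pos >= 15 is 56 -> NC

Answer: NC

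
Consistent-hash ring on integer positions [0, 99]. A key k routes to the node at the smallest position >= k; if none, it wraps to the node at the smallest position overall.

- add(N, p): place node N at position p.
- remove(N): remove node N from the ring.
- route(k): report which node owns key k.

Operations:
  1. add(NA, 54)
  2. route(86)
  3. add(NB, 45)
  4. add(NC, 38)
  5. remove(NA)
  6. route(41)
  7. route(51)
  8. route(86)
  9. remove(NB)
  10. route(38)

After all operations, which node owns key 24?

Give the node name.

Op 1: add NA@54 -> ring=[54:NA]
Op 2: route key 86: none >= 86, wrap to smallest pos 54 -> NA
Op 3: add NB@45 -> ring=[45:NB,54:NA]
Op 4: add NC@38 -> ring=[38:NC,45:NB,54:NA]
Op 5: remove NA -> ring=[38:NC,45:NB]
Op 6: route key 41: smallest pos >= 41 is 45 -> NB
Op 7: route key 51: none >= 51, wrap to smallest pos 38 -> NC
Op 8: route key 86: none >= 86, wrap to smallest pos 38 -> NC
Op 9: remove NB -> ring=[38:NC]
Op 10: route key 38: smallest pos >= 38 is 38 -> NC
Final route key 24: smallest pos >= 24 is 38 -> NC

Answer: NC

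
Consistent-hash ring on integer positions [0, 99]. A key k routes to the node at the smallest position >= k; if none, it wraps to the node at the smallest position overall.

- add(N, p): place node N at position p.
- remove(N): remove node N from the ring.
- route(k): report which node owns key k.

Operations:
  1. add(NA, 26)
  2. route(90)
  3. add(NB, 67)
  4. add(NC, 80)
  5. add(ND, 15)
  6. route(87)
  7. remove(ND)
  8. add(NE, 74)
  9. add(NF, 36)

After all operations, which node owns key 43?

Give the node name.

Answer: NB

Derivation:
Op 1: add NA@26 -> ring=[26:NA]
Op 2: route key 90: none >= 90, wrap to smallest pos 26 -> NA
Op 3: add NB@67 -> ring=[26:NA,67:NB]
Op 4: add NC@80 -> ring=[26:NA,67:NB,80:NC]
Op 5: add ND@15 -> ring=[15:ND,26:NA,67:NB,80:NC]
Op 6: route key 87: none >= 87, wrap to smallest pos 15 -> ND
Op 7: remove ND -> ring=[26:NA,67:NB,80:NC]
Op 8: add NE@74 -> ring=[26:NA,67:NB,74:NE,80:NC]
Op 9: add NF@36 -> ring=[26:NA,36:NF,67:NB,74:NE,80:NC]
Final route key 43: smallest pos >= 43 is 67 -> NB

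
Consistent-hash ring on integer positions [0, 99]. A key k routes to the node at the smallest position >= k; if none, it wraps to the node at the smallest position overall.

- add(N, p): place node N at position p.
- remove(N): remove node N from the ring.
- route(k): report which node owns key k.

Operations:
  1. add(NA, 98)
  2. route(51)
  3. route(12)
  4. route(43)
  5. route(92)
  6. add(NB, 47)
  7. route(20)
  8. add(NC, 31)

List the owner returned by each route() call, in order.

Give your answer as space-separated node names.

Op 1: add NA@98 -> ring=[98:NA]
Op 2: route key 51: smallest pos >= 51 is 98 -> NA
Op 3: route key 12: smallest pos >= 12 is 98 -> NA
Op 4: route key 43: smallest pos >= 43 is 98 -> NA
Op 5: route key 92: smallest pos >= 92 is 98 -> NA
Op 6: add NB@47 -> ring=[47:NB,98:NA]
Op 7: route key 20: smallest pos >= 20 is 47 -> NB
Op 8: add NC@31 -> ring=[31:NC,47:NB,98:NA]

Answer: NA NA NA NA NB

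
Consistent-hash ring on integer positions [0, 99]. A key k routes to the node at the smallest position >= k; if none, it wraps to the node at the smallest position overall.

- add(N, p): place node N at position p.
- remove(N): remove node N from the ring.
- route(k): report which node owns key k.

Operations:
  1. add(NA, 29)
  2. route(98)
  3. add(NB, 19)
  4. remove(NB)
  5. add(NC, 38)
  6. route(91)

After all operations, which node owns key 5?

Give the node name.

Op 1: add NA@29 -> ring=[29:NA]
Op 2: route key 98: none >= 98, wrap to smallest pos 29 -> NA
Op 3: add NB@19 -> ring=[19:NB,29:NA]
Op 4: remove NB -> ring=[29:NA]
Op 5: add NC@38 -> ring=[29:NA,38:NC]
Op 6: route key 91: none >= 91, wrap to smallest pos 29 -> NA
Final route key 5: smallest pos >= 5 is 29 -> NA

Answer: NA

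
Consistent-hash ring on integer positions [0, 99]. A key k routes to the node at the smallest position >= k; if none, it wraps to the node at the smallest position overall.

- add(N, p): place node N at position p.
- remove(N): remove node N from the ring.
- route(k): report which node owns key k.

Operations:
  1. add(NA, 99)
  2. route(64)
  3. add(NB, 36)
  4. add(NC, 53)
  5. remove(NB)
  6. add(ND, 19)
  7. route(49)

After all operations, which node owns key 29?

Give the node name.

Answer: NC

Derivation:
Op 1: add NA@99 -> ring=[99:NA]
Op 2: route key 64: smallest pos >= 64 is 99 -> NA
Op 3: add NB@36 -> ring=[36:NB,99:NA]
Op 4: add NC@53 -> ring=[36:NB,53:NC,99:NA]
Op 5: remove NB -> ring=[53:NC,99:NA]
Op 6: add ND@19 -> ring=[19:ND,53:NC,99:NA]
Op 7: route key 49: smallest pos >= 49 is 53 -> NC
Final route key 29: smallest pos >= 29 is 53 -> NC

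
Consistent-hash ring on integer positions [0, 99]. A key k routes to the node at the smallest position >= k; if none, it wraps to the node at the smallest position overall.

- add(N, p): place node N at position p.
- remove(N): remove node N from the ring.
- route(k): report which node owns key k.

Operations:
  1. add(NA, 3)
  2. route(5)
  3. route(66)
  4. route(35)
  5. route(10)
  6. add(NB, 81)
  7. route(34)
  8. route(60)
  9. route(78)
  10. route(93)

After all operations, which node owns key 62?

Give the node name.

Op 1: add NA@3 -> ring=[3:NA]
Op 2: route key 5: none >= 5, wrap to smallest pos 3 -> NA
Op 3: route key 66: none >= 66, wrap to smallest pos 3 -> NA
Op 4: route key 35: none >= 35, wrap to smallest pos 3 -> NA
Op 5: route key 10: none >= 10, wrap to smallest pos 3 -> NA
Op 6: add NB@81 -> ring=[3:NA,81:NB]
Op 7: route key 34: smallest pos >= 34 is 81 -> NB
Op 8: route key 60: smallest pos >= 60 is 81 -> NB
Op 9: route key 78: smallest pos >= 78 is 81 -> NB
Op 10: route key 93: none >= 93, wrap to smallest pos 3 -> NA
Final route key 62: smallest pos >= 62 is 81 -> NB

Answer: NB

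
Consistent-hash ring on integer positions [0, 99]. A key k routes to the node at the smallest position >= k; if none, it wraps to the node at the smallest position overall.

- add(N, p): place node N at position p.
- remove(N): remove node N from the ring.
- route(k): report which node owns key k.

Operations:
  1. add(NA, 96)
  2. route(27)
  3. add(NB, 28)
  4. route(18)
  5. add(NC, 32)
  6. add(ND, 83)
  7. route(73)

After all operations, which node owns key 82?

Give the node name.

Answer: ND

Derivation:
Op 1: add NA@96 -> ring=[96:NA]
Op 2: route key 27: smallest pos >= 27 is 96 -> NA
Op 3: add NB@28 -> ring=[28:NB,96:NA]
Op 4: route key 18: smallest pos >= 18 is 28 -> NB
Op 5: add NC@32 -> ring=[28:NB,32:NC,96:NA]
Op 6: add ND@83 -> ring=[28:NB,32:NC,83:ND,96:NA]
Op 7: route key 73: smallest pos >= 73 is 83 -> ND
Final route key 82: smallest pos >= 82 is 83 -> ND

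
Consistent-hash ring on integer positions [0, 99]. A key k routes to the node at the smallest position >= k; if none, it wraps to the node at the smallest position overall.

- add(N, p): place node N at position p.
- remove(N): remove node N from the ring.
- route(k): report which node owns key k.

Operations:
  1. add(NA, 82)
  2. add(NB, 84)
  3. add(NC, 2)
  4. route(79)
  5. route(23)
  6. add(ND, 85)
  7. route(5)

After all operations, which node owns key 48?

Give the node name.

Op 1: add NA@82 -> ring=[82:NA]
Op 2: add NB@84 -> ring=[82:NA,84:NB]
Op 3: add NC@2 -> ring=[2:NC,82:NA,84:NB]
Op 4: route key 79: smallest pos >= 79 is 82 -> NA
Op 5: route key 23: smallest pos >= 23 is 82 -> NA
Op 6: add ND@85 -> ring=[2:NC,82:NA,84:NB,85:ND]
Op 7: route key 5: smallest pos >= 5 is 82 -> NA
Final route key 48: smallest pos >= 48 is 82 -> NA

Answer: NA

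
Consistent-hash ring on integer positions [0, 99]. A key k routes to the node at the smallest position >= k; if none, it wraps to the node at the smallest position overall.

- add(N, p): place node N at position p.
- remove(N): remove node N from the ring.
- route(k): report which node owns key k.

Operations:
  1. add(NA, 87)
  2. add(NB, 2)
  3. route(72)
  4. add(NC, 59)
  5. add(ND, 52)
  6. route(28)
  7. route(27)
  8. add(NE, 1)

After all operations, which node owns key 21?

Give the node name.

Op 1: add NA@87 -> ring=[87:NA]
Op 2: add NB@2 -> ring=[2:NB,87:NA]
Op 3: route key 72: smallest pos >= 72 is 87 -> NA
Op 4: add NC@59 -> ring=[2:NB,59:NC,87:NA]
Op 5: add ND@52 -> ring=[2:NB,52:ND,59:NC,87:NA]
Op 6: route key 28: smallest pos >= 28 is 52 -> ND
Op 7: route key 27: smallest pos >= 27 is 52 -> ND
Op 8: add NE@1 -> ring=[1:NE,2:NB,52:ND,59:NC,87:NA]
Final route key 21: smallest pos >= 21 is 52 -> ND

Answer: ND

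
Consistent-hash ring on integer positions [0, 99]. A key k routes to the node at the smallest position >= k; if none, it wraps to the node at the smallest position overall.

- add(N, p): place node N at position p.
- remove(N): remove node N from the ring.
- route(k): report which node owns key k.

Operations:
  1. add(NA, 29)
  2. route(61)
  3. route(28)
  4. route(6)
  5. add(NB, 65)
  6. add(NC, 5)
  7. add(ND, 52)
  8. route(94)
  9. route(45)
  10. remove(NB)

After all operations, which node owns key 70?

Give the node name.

Answer: NC

Derivation:
Op 1: add NA@29 -> ring=[29:NA]
Op 2: route key 61: none >= 61, wrap to smallest pos 29 -> NA
Op 3: route key 28: smallest pos >= 28 is 29 -> NA
Op 4: route key 6: smallest pos >= 6 is 29 -> NA
Op 5: add NB@65 -> ring=[29:NA,65:NB]
Op 6: add NC@5 -> ring=[5:NC,29:NA,65:NB]
Op 7: add ND@52 -> ring=[5:NC,29:NA,52:ND,65:NB]
Op 8: route key 94: none >= 94, wrap to smallest pos 5 -> NC
Op 9: route key 45: smallest pos >= 45 is 52 -> ND
Op 10: remove NB -> ring=[5:NC,29:NA,52:ND]
Final route key 70: none >= 70, wrap to smallest pos 5 -> NC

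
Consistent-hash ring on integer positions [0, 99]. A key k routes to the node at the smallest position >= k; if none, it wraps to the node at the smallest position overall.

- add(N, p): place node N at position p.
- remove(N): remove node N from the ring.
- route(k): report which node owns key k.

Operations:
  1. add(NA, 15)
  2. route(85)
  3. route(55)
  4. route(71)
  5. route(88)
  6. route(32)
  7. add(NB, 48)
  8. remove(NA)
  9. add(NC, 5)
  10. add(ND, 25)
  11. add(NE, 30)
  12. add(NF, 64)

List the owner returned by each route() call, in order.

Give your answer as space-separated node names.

Answer: NA NA NA NA NA

Derivation:
Op 1: add NA@15 -> ring=[15:NA]
Op 2: route key 85: none >= 85, wrap to smallest pos 15 -> NA
Op 3: route key 55: none >= 55, wrap to smallest pos 15 -> NA
Op 4: route key 71: none >= 71, wrap to smallest pos 15 -> NA
Op 5: route key 88: none >= 88, wrap to smallest pos 15 -> NA
Op 6: route key 32: none >= 32, wrap to smallest pos 15 -> NA
Op 7: add NB@48 -> ring=[15:NA,48:NB]
Op 8: remove NA -> ring=[48:NB]
Op 9: add NC@5 -> ring=[5:NC,48:NB]
Op 10: add ND@25 -> ring=[5:NC,25:ND,48:NB]
Op 11: add NE@30 -> ring=[5:NC,25:ND,30:NE,48:NB]
Op 12: add NF@64 -> ring=[5:NC,25:ND,30:NE,48:NB,64:NF]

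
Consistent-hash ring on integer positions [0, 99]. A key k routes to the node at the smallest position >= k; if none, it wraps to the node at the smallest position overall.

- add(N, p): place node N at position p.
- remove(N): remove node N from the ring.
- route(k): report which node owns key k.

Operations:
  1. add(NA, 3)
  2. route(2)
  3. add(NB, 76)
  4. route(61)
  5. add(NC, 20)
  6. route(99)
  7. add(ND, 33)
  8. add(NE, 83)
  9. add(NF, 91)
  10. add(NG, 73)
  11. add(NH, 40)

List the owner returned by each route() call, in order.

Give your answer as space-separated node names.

Op 1: add NA@3 -> ring=[3:NA]
Op 2: route key 2: smallest pos >= 2 is 3 -> NA
Op 3: add NB@76 -> ring=[3:NA,76:NB]
Op 4: route key 61: smallest pos >= 61 is 76 -> NB
Op 5: add NC@20 -> ring=[3:NA,20:NC,76:NB]
Op 6: route key 99: none >= 99, wrap to smallest pos 3 -> NA
Op 7: add ND@33 -> ring=[3:NA,20:NC,33:ND,76:NB]
Op 8: add NE@83 -> ring=[3:NA,20:NC,33:ND,76:NB,83:NE]
Op 9: add NF@91 -> ring=[3:NA,20:NC,33:ND,76:NB,83:NE,91:NF]
Op 10: add NG@73 -> ring=[3:NA,20:NC,33:ND,73:NG,76:NB,83:NE,91:NF]
Op 11: add NH@40 -> ring=[3:NA,20:NC,33:ND,40:NH,73:NG,76:NB,83:NE,91:NF]

Answer: NA NB NA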